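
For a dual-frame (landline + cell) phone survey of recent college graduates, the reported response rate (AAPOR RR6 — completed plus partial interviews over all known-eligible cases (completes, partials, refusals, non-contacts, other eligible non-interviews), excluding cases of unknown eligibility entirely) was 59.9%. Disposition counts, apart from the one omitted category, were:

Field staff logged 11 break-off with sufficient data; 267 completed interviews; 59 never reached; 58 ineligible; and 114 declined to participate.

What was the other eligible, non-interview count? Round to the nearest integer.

13

Num = 267 + 11 = 278
RR6 = 278 / D = 0.599
D = 278 / 0.599 = 464.1
Remaining denominator categories sum to 451
other eligible, non-interview = 464.1 − 451 ≈ 13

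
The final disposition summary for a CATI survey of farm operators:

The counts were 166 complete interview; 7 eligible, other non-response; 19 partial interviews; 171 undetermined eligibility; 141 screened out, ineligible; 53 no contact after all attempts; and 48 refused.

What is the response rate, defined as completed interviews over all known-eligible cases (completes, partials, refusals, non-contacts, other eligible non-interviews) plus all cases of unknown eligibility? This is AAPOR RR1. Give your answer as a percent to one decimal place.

Top = 166
Denominator = 166 + 19 + 48 + 53 + 7 + 171 = 464
RR1 = 166 / 464 = 0.3578

35.8%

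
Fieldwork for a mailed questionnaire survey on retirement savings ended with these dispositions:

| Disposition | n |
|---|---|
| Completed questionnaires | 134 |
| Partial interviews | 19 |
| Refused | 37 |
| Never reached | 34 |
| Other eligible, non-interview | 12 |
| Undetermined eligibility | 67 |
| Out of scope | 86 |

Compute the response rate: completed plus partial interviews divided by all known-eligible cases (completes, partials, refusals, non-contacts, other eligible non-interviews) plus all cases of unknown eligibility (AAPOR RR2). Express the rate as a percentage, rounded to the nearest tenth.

Numerator = 134 + 19 = 153
Base = 134 + 19 + 37 + 34 + 12 + 67 = 303
RR2 = 153 / 303 = 0.5050

50.5%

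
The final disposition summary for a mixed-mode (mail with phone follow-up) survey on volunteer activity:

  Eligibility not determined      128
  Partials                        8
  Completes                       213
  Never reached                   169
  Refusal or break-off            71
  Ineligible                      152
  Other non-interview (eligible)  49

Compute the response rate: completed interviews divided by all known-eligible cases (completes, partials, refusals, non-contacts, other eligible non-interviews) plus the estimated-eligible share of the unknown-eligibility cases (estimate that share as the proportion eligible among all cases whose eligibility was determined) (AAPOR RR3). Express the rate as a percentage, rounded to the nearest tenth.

35.0%

Top = 213
Eligible (known) = 213 + 8 + 71 + 169 + 49 = 510
e = 510 / (510 + 152) = 510 / 662 = 0.7704
Eligible share of unknowns = 0.7704 × 128 = 98.61
Denom = 510 + 98.61 = 608.61
RR3 = 213 / 608.61 = 0.3500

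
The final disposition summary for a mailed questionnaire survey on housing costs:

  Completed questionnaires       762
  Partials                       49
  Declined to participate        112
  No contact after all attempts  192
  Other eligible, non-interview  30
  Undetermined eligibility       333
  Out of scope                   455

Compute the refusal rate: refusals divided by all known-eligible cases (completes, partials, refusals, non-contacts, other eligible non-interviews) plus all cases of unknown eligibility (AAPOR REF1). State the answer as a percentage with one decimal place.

7.6%

Num → 112
Base → 762 + 49 + 112 + 192 + 30 + 333 = 1478
REF1 = 112 / 1478 = 0.0758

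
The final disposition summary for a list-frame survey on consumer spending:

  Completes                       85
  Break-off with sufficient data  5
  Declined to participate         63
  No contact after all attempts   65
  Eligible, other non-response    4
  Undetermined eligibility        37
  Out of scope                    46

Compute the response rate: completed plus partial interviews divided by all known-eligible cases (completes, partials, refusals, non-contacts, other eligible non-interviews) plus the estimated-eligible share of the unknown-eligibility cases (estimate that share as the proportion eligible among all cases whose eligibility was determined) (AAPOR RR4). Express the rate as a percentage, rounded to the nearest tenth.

Numerator → 85 + 5 = 90
Determined eligible → 85 + 5 + 63 + 65 + 4 = 222
e = 222 / (222 + 46) = 222 / 268 = 0.8284
Eligible share of unknowns → 0.8284 × 37 = 30.65
Base → 222 + 30.65 = 252.65
RR4 = 90 / 252.65 = 0.3562

35.6%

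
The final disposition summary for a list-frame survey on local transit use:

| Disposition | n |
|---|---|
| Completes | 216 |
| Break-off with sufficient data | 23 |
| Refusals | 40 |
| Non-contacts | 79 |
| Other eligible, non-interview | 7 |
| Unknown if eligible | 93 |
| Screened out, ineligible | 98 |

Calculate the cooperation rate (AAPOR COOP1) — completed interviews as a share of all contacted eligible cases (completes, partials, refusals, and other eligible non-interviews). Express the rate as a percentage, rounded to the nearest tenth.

75.5%

Num: 216
Denominator: 216 + 23 + 40 + 7 = 286
COOP1 = 216 / 286 = 0.7552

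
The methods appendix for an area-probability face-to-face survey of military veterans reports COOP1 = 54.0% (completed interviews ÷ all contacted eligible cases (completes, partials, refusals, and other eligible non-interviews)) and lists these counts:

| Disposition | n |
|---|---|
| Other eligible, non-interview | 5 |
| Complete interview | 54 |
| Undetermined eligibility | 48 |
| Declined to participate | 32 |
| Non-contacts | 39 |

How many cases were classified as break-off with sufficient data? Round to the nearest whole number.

9

COOP1 = 54 / D = 0.540
D = 54 / 0.540 = 100.0
Rest of base = 91
break-off with sufficient data = 100.0 − 91 ≈ 9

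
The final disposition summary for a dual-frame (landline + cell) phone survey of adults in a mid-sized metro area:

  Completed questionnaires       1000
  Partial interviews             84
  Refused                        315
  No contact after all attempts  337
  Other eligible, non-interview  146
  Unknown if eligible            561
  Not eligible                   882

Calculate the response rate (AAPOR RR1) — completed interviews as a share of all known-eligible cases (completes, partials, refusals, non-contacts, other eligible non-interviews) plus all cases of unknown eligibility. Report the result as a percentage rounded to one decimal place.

Numerator = 1000
Denom = 1000 + 84 + 315 + 337 + 146 + 561 = 2443
RR1 = 1000 / 2443 = 0.4093

40.9%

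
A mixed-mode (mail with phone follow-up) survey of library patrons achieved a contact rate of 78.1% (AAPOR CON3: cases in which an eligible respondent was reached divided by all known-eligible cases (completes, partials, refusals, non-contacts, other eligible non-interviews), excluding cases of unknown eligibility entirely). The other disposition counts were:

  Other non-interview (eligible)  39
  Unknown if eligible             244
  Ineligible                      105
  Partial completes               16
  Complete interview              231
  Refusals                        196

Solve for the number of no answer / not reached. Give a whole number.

Top = 231 + 16 + 196 + 39 = 482
CON3 = 482 / D = 0.781
D = 482 / 0.781 = 617.2
Other denominator terms total 482
no answer / not reached = 617.2 − 482 ≈ 135

135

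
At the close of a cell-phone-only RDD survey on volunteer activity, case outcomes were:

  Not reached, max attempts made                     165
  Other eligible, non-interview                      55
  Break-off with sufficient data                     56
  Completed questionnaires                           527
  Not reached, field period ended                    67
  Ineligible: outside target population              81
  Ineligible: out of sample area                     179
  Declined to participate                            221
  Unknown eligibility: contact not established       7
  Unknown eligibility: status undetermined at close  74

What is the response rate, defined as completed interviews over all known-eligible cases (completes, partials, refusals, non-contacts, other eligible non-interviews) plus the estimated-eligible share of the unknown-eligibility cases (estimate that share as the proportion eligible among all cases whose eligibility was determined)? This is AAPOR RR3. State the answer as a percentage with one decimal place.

No contact after all attempts = 67 + 165 = 232
Eligibility not determined = 7 + 74 = 81
Not eligible = 81 + 179 = 260
Top: 527
Known eligible: 527 + 56 + 221 + 232 + 55 = 1091
e = 1091 / (1091 + 260) = 1091 / 1351 = 0.8075
Estimated eligible among unknowns: 0.8075 × 81 = 65.41
Denominator: 1091 + 65.41 = 1156.41
RR3 = 527 / 1156.41 = 0.4557

45.6%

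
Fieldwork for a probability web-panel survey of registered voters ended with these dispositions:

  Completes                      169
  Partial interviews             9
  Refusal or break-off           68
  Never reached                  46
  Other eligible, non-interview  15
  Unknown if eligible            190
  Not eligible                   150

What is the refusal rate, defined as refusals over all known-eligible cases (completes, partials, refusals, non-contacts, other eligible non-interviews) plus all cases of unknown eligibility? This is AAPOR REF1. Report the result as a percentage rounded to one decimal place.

Numerator: 68
Base: 169 + 9 + 68 + 46 + 15 + 190 = 497
REF1 = 68 / 497 = 0.1368

13.7%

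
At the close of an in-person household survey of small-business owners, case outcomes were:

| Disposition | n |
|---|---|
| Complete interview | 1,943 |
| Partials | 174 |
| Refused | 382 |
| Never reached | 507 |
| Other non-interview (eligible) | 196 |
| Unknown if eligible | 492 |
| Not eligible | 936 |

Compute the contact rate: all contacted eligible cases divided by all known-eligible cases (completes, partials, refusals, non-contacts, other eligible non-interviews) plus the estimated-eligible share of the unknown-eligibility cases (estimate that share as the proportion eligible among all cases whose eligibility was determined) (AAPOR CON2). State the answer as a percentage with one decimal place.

Num: 1943 + 174 + 382 + 196 = 2695
Eligible (known): 1943 + 174 + 382 + 507 + 196 = 3202
e = 3202 / (3202 + 936) = 3202 / 4138 = 0.7738
Estimated eligible among unknowns: 0.7738 × 492 = 380.71
Denominator: 3202 + 380.71 = 3582.71
CON2 = 2695 / 3582.71 = 0.7522

75.2%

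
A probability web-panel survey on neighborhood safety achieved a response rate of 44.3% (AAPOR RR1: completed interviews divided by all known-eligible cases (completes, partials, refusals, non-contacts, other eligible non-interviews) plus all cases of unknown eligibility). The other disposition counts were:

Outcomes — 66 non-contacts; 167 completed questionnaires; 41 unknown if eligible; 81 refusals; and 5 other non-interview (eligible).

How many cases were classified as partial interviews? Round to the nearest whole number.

RR1 = 167 / D = 0.443
D = 167 / 0.443 = 377.0
Remaining denominator categories sum to 360
partial interviews = 377.0 − 360 ≈ 17

17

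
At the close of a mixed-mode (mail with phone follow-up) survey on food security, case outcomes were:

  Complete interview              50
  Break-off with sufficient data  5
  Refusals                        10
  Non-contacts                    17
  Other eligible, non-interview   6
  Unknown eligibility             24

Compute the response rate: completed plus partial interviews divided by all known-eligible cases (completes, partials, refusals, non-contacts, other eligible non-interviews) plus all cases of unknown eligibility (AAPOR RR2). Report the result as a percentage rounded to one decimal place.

49.1%

Num = 50 + 5 = 55
Base = 50 + 5 + 10 + 17 + 6 + 24 = 112
RR2 = 55 / 112 = 0.4911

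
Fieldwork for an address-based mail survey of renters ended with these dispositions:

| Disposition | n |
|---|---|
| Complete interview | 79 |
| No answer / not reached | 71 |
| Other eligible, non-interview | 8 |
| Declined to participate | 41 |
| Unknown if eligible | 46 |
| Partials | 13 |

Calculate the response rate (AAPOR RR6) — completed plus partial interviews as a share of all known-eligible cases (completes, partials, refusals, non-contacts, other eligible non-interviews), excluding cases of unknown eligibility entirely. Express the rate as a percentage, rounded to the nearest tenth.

43.4%

Top = 79 + 13 = 92
Denominator = 79 + 13 + 41 + 71 + 8 = 212
RR6 = 92 / 212 = 0.4340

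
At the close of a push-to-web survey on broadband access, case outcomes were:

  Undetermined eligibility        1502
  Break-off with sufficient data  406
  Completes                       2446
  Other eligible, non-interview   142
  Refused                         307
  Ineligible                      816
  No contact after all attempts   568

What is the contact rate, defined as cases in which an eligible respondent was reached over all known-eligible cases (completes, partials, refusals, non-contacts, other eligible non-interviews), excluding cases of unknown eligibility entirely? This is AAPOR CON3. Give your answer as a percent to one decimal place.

85.3%

Num = 2446 + 406 + 307 + 142 = 3301
Denominator = 2446 + 406 + 307 + 568 + 142 = 3869
CON3 = 3301 / 3869 = 0.8532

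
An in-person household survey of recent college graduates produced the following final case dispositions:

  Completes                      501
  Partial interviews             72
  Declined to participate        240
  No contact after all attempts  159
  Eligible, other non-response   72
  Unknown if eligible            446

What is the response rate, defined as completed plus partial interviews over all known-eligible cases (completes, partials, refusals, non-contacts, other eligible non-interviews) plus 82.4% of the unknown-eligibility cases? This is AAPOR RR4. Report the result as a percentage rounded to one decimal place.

40.6%

Top = 501 + 72 = 573
Determined eligible = 501 + 72 + 240 + 159 + 72 = 1044
Eligible share of unknowns = 0.8240 × 446 = 367.50
Denom = 1044 + 367.50 = 1411.50
RR4 = 573 / 1411.50 = 0.4060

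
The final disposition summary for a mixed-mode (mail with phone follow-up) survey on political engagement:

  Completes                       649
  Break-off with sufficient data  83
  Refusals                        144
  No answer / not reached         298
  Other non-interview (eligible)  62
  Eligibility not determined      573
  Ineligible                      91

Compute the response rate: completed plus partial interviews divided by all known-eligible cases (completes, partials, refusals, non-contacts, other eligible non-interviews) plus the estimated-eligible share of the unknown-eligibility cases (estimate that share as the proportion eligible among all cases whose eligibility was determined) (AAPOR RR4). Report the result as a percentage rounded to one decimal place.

Top: 649 + 83 = 732
Determined eligible: 649 + 83 + 144 + 298 + 62 = 1236
e = 1236 / (1236 + 91) = 1236 / 1327 = 0.9314
Eligible share of unknowns: 0.9314 × 573 = 533.69
Base: 1236 + 533.69 = 1769.69
RR4 = 732 / 1769.69 = 0.4136

41.4%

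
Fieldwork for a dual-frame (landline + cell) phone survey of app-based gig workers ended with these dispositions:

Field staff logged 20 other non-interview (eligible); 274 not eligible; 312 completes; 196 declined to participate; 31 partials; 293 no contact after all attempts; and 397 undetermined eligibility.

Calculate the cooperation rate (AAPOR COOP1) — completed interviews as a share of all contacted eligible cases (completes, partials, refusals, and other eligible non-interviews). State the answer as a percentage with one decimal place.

Numerator: 312
Base: 312 + 31 + 196 + 20 = 559
COOP1 = 312 / 559 = 0.5581

55.8%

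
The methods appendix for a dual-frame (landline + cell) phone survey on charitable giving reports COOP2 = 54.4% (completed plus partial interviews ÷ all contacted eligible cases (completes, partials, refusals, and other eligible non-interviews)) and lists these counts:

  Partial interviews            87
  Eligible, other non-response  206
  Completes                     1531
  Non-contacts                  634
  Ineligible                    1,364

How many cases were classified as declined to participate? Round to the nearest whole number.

1150

Numerator → 1531 + 87 = 1618
COOP2 = 1618 / D = 0.544
D = 1618 / 0.544 = 2974.3
Rest of base = 1824
declined to participate = 2974.3 − 1824 ≈ 1150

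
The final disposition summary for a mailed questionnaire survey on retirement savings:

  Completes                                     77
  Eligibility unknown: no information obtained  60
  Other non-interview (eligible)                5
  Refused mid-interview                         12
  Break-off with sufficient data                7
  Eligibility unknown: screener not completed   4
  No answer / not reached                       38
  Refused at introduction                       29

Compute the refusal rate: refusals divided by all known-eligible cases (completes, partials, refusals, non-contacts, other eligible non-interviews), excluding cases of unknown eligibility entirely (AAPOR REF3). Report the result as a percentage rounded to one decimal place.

24.4%

Declined to participate = 29 + 12 = 41
Unknown if eligible = 4 + 60 = 64
Numerator = 41
Base = 77 + 7 + 41 + 38 + 5 = 168
REF3 = 41 / 168 = 0.2440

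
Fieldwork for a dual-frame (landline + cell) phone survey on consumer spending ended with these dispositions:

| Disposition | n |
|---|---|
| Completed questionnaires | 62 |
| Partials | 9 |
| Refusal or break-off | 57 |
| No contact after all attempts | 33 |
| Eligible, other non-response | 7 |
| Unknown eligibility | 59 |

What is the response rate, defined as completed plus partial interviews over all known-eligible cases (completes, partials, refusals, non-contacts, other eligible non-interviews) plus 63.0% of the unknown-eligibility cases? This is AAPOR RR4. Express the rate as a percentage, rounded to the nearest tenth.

34.6%

Numerator → 62 + 9 = 71
Known eligible → 62 + 9 + 57 + 33 + 7 = 168
e × U → 0.6300 × 59 = 37.17
Denom → 168 + 37.17 = 205.17
RR4 = 71 / 205.17 = 0.3461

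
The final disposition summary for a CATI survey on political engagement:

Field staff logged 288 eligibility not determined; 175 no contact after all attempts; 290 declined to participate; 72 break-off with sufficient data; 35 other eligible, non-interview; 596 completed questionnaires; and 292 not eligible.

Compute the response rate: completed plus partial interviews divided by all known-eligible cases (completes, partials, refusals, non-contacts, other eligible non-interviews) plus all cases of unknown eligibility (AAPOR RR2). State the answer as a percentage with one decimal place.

Top: 596 + 72 = 668
Denom: 596 + 72 + 290 + 175 + 35 + 288 = 1456
RR2 = 668 / 1456 = 0.4588

45.9%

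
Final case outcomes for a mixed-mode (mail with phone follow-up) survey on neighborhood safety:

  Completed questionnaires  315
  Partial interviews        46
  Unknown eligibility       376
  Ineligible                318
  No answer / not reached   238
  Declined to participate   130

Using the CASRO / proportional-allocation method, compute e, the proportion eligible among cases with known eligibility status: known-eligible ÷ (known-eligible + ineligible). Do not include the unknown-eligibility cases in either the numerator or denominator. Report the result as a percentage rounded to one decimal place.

Eligible (known): 315 + 46 + 130 + 238 = 729
e = 729 / (729 + 318) = 729 / 1047 = 0.6963

69.6%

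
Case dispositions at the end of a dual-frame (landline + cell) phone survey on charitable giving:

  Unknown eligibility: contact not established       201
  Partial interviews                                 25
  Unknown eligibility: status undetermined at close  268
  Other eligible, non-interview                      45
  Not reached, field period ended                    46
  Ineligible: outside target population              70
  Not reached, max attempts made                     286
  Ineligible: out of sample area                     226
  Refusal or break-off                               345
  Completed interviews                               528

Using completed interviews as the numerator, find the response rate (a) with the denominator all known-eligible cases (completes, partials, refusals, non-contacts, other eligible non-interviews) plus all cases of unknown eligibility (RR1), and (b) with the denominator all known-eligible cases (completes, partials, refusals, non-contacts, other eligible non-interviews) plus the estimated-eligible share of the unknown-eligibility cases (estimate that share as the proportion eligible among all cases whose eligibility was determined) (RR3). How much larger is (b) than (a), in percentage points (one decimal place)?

1.6

No answer / not reached = 46 + 286 = 332
Undetermined eligibility = 201 + 268 = 469
Ineligible = 70 + 226 = 296
Numerator = 528
Base = 528 + 25 + 345 + 332 + 45 + 469 = 1744
RR1 = 528 / 1744 = 0.3028
Determined eligible = 528 + 25 + 345 + 332 + 45 = 1275
e = 1275 / (1275 + 296) = 1275 / 1571 = 0.8116
Eligible share of unknowns = 0.8116 × 469 = 380.64
Base = 1275 + 380.64 = 1655.64
RR3 = 528 / 1655.64 = 0.3189
Difference = 31.89 − 30.28 = 1.61 percentage points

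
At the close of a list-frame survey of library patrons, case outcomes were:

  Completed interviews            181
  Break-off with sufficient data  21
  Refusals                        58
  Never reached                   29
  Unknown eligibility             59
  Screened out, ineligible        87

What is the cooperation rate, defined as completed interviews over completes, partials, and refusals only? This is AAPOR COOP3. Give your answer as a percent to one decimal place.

Top: 181
Denominator: 181 + 21 + 58 = 260
COOP3 = 181 / 260 = 0.6962

69.6%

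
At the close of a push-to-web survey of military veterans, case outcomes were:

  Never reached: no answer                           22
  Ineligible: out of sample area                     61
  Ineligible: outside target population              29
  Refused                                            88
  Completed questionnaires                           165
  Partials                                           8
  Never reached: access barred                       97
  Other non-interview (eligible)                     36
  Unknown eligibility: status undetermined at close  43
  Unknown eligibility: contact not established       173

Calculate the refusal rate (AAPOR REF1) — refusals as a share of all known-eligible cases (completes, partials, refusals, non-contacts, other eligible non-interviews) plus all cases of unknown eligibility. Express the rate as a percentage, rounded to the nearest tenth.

13.9%

Never reached = 22 + 97 = 119
Eligibility not determined = 173 + 43 = 216
Ineligible = 29 + 61 = 90
Num → 88
Base → 165 + 8 + 88 + 119 + 36 + 216 = 632
REF1 = 88 / 632 = 0.1392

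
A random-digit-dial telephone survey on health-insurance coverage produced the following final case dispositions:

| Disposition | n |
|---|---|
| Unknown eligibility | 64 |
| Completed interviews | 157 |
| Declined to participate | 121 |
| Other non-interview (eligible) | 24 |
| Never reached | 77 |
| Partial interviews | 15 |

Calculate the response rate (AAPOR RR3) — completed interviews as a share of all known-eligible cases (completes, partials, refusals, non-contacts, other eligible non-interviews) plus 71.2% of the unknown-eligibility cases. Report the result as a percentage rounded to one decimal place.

35.7%

Top: 157
Known eligible: 157 + 15 + 121 + 77 + 24 = 394
Estimated eligible among unknowns: 0.7120 × 64 = 45.57
Base: 394 + 45.57 = 439.57
RR3 = 157 / 439.57 = 0.3572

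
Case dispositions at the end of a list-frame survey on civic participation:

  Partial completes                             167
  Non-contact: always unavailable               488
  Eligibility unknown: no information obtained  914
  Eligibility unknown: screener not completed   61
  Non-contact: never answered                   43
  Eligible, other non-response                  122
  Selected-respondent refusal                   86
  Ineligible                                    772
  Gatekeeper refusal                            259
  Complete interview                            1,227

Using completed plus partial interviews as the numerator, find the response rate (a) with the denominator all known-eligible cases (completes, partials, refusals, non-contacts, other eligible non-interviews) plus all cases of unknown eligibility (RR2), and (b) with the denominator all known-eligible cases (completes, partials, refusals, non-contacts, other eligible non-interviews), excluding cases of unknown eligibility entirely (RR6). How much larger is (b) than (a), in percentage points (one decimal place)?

Declined to participate = 259 + 86 = 345
Non-contacts = 43 + 488 = 531
Eligibility not determined = 61 + 914 = 975
Num → 1227 + 167 = 1394
Denom → 1227 + 167 + 345 + 531 + 122 + 975 = 3367
RR2 = 1394 / 3367 = 0.4140
Denom → 1227 + 167 + 345 + 531 + 122 = 2392
RR6 = 1394 / 2392 = 0.5828
Difference = 58.28 − 41.40 = 16.88 percentage points

16.9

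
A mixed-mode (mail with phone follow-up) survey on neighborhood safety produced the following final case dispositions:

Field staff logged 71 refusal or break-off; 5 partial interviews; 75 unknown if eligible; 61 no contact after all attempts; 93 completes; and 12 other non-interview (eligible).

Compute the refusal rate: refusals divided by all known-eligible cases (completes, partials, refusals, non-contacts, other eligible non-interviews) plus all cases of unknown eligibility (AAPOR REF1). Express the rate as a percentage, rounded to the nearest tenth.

22.4%

Numerator = 71
Base = 93 + 5 + 71 + 61 + 12 + 75 = 317
REF1 = 71 / 317 = 0.2240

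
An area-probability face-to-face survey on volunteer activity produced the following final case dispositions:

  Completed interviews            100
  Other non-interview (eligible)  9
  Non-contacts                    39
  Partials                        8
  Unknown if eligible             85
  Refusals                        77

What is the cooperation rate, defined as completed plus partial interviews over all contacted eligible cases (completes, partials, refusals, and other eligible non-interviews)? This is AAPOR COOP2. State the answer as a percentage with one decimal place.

Numerator = 100 + 8 = 108
Denom = 100 + 8 + 77 + 9 = 194
COOP2 = 108 / 194 = 0.5567

55.7%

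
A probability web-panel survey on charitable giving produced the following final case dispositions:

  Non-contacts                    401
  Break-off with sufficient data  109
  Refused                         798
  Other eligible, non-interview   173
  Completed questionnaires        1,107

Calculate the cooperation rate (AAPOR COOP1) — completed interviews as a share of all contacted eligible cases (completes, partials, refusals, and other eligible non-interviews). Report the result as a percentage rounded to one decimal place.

50.6%

Num → 1107
Denominator → 1107 + 109 + 798 + 173 = 2187
COOP1 = 1107 / 2187 = 0.5062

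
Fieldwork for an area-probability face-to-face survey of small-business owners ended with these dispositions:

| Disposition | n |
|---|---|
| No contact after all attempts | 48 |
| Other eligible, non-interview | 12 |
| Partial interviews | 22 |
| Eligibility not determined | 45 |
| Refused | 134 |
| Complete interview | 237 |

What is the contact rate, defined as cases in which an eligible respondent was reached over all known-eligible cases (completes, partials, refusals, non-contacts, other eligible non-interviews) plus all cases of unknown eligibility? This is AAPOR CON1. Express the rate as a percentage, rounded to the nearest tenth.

81.3%

Top → 237 + 22 + 134 + 12 = 405
Denominator → 237 + 22 + 134 + 48 + 12 + 45 = 498
CON1 = 405 / 498 = 0.8133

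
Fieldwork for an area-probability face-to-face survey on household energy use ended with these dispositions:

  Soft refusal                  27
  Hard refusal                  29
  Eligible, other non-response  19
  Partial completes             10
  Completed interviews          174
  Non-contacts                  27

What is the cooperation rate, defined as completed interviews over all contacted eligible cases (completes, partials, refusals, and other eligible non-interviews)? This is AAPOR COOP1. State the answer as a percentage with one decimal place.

Refused = 29 + 27 = 56
Numerator = 174
Denominator = 174 + 10 + 56 + 19 = 259
COOP1 = 174 / 259 = 0.6718

67.2%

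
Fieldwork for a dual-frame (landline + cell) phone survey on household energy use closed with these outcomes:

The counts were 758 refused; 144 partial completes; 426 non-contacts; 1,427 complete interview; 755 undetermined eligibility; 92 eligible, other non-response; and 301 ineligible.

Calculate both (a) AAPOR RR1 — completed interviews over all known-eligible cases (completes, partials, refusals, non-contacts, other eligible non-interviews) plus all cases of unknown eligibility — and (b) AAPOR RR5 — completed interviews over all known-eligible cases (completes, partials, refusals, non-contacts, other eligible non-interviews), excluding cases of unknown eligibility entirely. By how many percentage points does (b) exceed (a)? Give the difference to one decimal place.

Numerator: 1427
Denominator: 1427 + 144 + 758 + 426 + 92 + 755 = 3602
RR1 = 1427 / 3602 = 0.3962
Denominator: 1427 + 144 + 758 + 426 + 92 = 2847
RR5 = 1427 / 2847 = 0.5012
Difference = 50.12 − 39.62 = 10.50 percentage points

10.5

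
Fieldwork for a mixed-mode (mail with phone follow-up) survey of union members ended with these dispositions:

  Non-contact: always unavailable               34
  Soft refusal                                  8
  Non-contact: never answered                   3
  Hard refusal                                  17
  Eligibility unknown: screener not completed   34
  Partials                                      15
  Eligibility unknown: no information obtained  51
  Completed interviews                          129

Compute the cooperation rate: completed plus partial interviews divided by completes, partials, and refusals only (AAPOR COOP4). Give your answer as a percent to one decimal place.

85.2%

Declined to participate = 17 + 8 = 25
Non-contacts = 3 + 34 = 37
Unknown eligibility = 34 + 51 = 85
Top → 129 + 15 = 144
Denom → 129 + 15 + 25 = 169
COOP4 = 144 / 169 = 0.8521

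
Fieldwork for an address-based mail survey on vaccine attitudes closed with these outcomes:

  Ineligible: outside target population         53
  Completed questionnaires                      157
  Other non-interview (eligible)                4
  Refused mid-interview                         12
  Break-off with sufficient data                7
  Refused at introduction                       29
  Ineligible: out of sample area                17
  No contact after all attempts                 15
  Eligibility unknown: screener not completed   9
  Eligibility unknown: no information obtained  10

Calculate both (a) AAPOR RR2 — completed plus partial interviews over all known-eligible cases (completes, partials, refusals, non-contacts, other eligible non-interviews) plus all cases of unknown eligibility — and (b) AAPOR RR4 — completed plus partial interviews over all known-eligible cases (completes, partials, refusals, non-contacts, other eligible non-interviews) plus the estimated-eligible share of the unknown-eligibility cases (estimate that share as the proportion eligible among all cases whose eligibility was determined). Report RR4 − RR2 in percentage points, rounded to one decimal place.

1.3

Refused = 29 + 12 = 41
Eligibility not determined = 9 + 10 = 19
Ineligible = 53 + 17 = 70
Numerator → 157 + 7 = 164
Denom → 157 + 7 + 41 + 15 + 4 + 19 = 243
RR2 = 164 / 243 = 0.6749
Determined eligible → 157 + 7 + 41 + 15 + 4 = 224
e = 224 / (224 + 70) = 224 / 294 = 0.7619
e × U → 0.7619 × 19 = 14.48
Denom → 224 + 14.48 = 238.48
RR4 = 164 / 238.48 = 0.6877
Difference = 68.77 − 67.49 = 1.28 percentage points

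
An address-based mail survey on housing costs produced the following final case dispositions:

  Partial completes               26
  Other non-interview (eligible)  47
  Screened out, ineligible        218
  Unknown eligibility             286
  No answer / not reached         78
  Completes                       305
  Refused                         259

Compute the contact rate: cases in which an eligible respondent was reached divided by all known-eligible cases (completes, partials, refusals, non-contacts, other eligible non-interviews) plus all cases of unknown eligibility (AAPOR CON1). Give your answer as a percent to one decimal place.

63.6%

Top → 305 + 26 + 259 + 47 = 637
Denom → 305 + 26 + 259 + 78 + 47 + 286 = 1001
CON1 = 637 / 1001 = 0.6364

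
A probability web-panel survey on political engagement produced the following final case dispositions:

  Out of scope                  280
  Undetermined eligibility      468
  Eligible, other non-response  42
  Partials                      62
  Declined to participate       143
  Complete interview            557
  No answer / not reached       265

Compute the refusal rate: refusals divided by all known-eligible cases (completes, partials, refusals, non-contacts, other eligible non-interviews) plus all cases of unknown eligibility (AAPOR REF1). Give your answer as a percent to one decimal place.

Top → 143
Denominator → 557 + 62 + 143 + 265 + 42 + 468 = 1537
REF1 = 143 / 1537 = 0.0930

9.3%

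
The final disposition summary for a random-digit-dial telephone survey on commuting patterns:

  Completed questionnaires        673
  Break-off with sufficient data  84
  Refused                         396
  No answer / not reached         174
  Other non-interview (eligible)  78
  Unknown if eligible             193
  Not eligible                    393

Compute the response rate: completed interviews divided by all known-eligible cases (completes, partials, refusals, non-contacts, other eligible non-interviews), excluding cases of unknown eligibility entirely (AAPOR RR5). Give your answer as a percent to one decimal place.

Numerator = 673
Denom = 673 + 84 + 396 + 174 + 78 = 1405
RR5 = 673 / 1405 = 0.4790

47.9%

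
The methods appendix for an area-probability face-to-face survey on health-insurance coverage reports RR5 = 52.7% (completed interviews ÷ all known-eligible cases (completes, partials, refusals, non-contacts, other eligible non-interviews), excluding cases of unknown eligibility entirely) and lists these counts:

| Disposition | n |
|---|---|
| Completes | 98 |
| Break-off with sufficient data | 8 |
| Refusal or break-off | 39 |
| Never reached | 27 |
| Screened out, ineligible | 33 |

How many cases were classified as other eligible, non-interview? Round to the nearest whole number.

RR5 = 98 / D = 0.527
D = 98 / 0.527 = 186.0
Other denominator terms total 172
other eligible, non-interview = 186.0 − 172 ≈ 14

14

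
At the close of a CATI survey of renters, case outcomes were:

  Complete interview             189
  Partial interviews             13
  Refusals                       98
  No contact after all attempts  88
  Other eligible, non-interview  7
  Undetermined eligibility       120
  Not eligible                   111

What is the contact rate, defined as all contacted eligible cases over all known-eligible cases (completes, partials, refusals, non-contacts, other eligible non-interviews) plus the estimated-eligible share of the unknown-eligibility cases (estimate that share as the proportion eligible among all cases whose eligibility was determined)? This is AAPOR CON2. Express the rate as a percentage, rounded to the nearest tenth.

Top: 189 + 13 + 98 + 7 = 307
Eligible (known): 189 + 13 + 98 + 88 + 7 = 395
e = 395 / (395 + 111) = 395 / 506 = 0.7806
e × U: 0.7806 × 120 = 93.67
Denom: 395 + 93.67 = 488.67
CON2 = 307 / 488.67 = 0.6282

62.8%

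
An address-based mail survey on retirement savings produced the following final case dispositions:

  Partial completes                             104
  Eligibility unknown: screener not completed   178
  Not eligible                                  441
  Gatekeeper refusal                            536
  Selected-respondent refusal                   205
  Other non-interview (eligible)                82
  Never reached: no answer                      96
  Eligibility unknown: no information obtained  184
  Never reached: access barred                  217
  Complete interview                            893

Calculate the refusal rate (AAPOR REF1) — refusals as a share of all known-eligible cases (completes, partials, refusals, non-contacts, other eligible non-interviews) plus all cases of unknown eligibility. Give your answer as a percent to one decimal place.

Refusal or break-off = 536 + 205 = 741
No answer / not reached = 96 + 217 = 313
Unknown eligibility = 178 + 184 = 362
Top = 741
Denominator = 893 + 104 + 741 + 313 + 82 + 362 = 2495
REF1 = 741 / 2495 = 0.2970

29.7%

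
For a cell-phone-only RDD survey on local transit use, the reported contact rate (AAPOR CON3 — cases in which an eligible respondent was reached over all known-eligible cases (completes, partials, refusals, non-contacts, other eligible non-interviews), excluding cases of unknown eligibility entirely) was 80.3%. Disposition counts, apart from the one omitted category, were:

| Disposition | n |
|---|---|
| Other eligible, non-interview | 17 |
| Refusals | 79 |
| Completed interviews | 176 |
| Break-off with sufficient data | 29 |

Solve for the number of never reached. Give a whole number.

74

Num → 176 + 29 + 79 + 17 = 301
CON3 = 301 / D = 0.803
D = 301 / 0.803 = 374.8
Remaining denominator categories sum to 301
never reached = 374.8 − 301 ≈ 74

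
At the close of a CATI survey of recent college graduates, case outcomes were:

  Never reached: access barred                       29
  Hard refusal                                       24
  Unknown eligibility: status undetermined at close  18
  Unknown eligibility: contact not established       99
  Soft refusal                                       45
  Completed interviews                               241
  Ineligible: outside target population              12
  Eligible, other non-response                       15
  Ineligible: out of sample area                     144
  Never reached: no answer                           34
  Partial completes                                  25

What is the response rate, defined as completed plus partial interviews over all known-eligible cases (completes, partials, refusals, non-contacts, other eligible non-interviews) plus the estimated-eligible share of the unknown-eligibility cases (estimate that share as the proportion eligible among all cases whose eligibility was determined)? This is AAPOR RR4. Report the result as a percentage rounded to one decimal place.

Declined to participate = 24 + 45 = 69
No contact after all attempts = 34 + 29 = 63
Eligibility not determined = 99 + 18 = 117
Screened out, ineligible = 12 + 144 = 156
Numerator → 241 + 25 = 266
Determined eligible → 241 + 25 + 69 + 63 + 15 = 413
e = 413 / (413 + 156) = 413 / 569 = 0.7258
e × U → 0.7258 × 117 = 84.92
Base → 413 + 84.92 = 497.92
RR4 = 266 / 497.92 = 0.5342

53.4%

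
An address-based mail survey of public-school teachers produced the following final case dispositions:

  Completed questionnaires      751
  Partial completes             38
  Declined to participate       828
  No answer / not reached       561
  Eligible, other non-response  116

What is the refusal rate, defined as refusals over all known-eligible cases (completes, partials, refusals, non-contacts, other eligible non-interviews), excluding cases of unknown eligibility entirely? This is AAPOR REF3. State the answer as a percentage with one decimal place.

Numerator = 828
Denominator = 751 + 38 + 828 + 561 + 116 = 2294
REF3 = 828 / 2294 = 0.3609

36.1%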